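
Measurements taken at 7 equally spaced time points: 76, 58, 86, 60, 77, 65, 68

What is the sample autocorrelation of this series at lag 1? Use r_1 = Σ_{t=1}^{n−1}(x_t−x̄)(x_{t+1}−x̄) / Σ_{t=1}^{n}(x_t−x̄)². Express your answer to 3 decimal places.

-0.845

Mean x̄ = (76 + 58 + 86 + 60 + 77 + 65 + 68)/7 = 70.0000
Σ(x_t−x̄)(x_{t+1}−x̄) = (-72.0000) + (-192.0000) + (-160.0000) + (-70.0000) + (-35.0000) + (10.0000) = -519.0000
Denominator Σ(x_t−x̄)² = 614.0000
r_1 = -519.0000 / 614.0000 = -0.845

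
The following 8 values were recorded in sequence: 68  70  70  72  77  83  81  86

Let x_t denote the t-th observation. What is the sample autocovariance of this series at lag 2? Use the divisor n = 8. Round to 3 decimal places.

14.090

Mean x̄ = (68 + 70 + 70 + 72 + 77 + 83 + 81 + 86)/8 = 75.8750
Σ_{t=1}^{6}(x_t−x̄)(x_{t+2}−x̄) = 112.7188
γ_2 = 112.7188 / 8 = 14.090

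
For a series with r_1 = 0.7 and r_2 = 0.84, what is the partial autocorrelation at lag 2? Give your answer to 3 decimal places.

0.686

φ_{22} = (r_2 − r_1²) / (1 − r_1²)
r_1² = (0.7)² = 0.49
Numerator = 0.84 − 0.4900 = 0.3500; denominator = 1 − 0.4900 = 0.5100
φ_{22} = 0.3500 / 0.5100 = 0.686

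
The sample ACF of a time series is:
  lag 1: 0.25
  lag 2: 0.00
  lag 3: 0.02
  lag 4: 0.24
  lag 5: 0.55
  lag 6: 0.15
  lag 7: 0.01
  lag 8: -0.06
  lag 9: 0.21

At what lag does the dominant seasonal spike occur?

5

The largest autocorrelation is r_5 = 0.55; the remaining lags stay at or below 0.25. The elevated value at lag 1 (0.25), dropping to 0.00 at lag 2, reflects decaying short-term dependence rather than seasonality.
The dominant spike at lag 5 indicates a seasonal period of 5.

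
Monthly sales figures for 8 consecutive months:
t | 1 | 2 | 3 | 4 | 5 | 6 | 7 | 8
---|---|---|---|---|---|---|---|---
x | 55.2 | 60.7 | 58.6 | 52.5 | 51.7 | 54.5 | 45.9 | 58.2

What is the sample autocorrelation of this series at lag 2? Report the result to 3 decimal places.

0.020

Mean x̄ = (55.2 + 60.7 + 58.6 + 52.5 + 51.7 + 54.5 + 45.9 + 58.2)/8 = 54.6625
Deviations from mean: 0.5375, 6.0375, 3.9375, -2.1625, -2.9625, -0.1625, -8.7625, 3.5375
Σ(x_t−x̄)(x_{t+2}−x̄) = (2.1164) + (-13.0561) + (-11.6648) + (0.3514) + (25.9589) + (-0.5748) = 3.1309
Denominator Σ(x_t−x̄)² = 155.0188
r_2 = 3.1309 / 155.0188 = 0.020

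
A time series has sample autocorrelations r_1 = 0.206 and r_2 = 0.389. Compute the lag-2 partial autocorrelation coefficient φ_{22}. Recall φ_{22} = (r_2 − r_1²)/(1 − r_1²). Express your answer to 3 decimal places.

φ_{22} = (r_2 − r_1²) / (1 − r_1²)
r_1² = (0.206)² = 0.042436
Numerator = 0.389 − 0.0424 = 0.3466; denominator = 1 − 0.0424 = 0.9576
φ_{22} = 0.3466 / 0.9576 = 0.362

0.362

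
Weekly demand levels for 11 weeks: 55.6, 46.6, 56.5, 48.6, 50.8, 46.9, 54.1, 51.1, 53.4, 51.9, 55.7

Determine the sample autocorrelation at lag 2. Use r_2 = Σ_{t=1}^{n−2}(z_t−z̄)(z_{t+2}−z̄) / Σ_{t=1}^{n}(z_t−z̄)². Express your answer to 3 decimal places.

0.463

Mean z̄ = (55.6 + 46.6 + 56.5 + 48.6 + 50.8 + 46.9 + 54.1 + 51.1 + 53.4 + 51.9 + 55.7)/11 = 51.9273
Numerator Σ_{t=1}^{9}(z_t−z̄)(z_{t+2}−z̄) = 56.5803
Denominator Σ(z_t−z̄)² = 122.2018
r_2 = 56.5803 / 122.2018 = 0.463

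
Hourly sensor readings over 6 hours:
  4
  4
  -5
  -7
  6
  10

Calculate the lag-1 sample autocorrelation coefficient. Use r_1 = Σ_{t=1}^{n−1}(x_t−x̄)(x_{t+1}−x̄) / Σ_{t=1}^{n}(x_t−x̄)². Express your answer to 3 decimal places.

Mean x̄ = (4 + 4 − 5 − 7 + 6 + 10)/6 = 2.0000
Deviations from mean: 2.0000, 2.0000, -7.0000, -9.0000, 4.0000, 8.0000
Σ(x_t−x̄)(x_{t+1}−x̄) = (4.0000) + (-14.0000) + (63.0000) + (-36.0000) + (32.0000) = 49.0000
Denominator Σ(x_t−x̄)² = 218.0000
r_1 = 49.0000 / 218.0000 = 0.225

0.225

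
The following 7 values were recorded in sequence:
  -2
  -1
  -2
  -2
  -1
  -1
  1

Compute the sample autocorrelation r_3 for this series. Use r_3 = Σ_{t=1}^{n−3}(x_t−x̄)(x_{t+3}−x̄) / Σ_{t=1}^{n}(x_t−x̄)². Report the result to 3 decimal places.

-0.176

Mean x̄ = (-2 − 1 − 2 − 2 − 1 − 1 + 1)/7 = -1.1429
Deviations from mean: -0.8571, 0.1429, -0.8571, -0.8571, 0.1429, 0.1429, 2.1429
Σ(x_t−x̄)(x_{t+3}−x̄) = (0.7347) + (0.0204) + (-0.1224) + (-1.8367) = -1.2041
Denominator Σ(x_t−x̄)² = 6.8571
r_3 = -1.2041 / 6.8571 = -0.176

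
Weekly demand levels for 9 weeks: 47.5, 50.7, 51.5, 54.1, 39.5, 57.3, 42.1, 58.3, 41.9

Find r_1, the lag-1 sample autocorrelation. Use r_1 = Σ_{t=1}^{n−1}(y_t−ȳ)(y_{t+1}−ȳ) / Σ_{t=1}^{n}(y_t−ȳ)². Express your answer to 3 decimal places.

-0.795

Mean ȳ = (47.5 + 50.7 + 51.5 + 54.1 + 39.5 + 57.3 + 42.1 + 58.3 + 41.9)/9 = 49.2111
Numerator Σ_{t=1}^{8}(y_t−ȳ)(y_{t+1}−ȳ) = -302.5812
Denominator Σ(y_t−ȳ)² = 380.6489
r_1 = -302.5812 / 380.6489 = -0.795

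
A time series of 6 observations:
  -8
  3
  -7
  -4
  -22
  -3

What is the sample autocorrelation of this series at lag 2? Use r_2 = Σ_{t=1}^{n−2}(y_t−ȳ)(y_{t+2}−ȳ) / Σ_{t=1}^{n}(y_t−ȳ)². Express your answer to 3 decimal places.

Mean ȳ = (-8 + 3 − 7 − 4 − 22 − 3)/6 = -6.8333
Deviations from mean: -1.1667, 9.8333, -0.1667, 2.8333, -15.1667, 3.8333
Numerator Σ_{t=1}^{4}(y_t−ȳ)(y_{t+2}−ȳ) = 41.4444
Denominator Σ(y_t−ȳ)² = 350.8333
r_2 = 41.4444 / 350.8333 = 0.118

0.118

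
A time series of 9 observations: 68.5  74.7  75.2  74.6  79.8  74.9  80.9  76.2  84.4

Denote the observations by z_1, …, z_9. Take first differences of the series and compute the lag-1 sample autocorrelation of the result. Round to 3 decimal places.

First differences Δz: 6.2, 0.5, -0.6, 5.2, -4.9, 6.0, -4.7, 8.2
Mean of differences = 1.9875
Numerator Σ(Δz_t−Δz̄)(Δz_{t+1}−Δz̄) = -128.8714
Denominator Σ(Δz_t−Δz̄)² = 183.8288
r_1(Δz) = -128.8714 / 183.8288 = -0.701

-0.701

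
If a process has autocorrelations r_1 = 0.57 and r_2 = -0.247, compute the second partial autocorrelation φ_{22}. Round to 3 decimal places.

-0.847

φ_{22} = (r_2 − r_1²) / (1 − r_1²)
r_1² = (0.57)² = 0.3249
Numerator = -0.247 − 0.3249 = -0.5719; denominator = 1 − 0.3249 = 0.6751
φ_{22} = -0.5719 / 0.6751 = -0.847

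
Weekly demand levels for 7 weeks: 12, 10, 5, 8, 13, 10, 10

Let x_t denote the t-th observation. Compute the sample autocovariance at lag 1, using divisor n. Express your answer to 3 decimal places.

0.397

Mean x̄ = (12 + 10 + 5 + 8 + 13 + 10 + 10)/7 = 9.7143
Σ_{t=1}^{6}(x_t−x̄)(x_{t+1}−x̄) = 2.7755
γ_1 = 2.7755 / 7 = 0.397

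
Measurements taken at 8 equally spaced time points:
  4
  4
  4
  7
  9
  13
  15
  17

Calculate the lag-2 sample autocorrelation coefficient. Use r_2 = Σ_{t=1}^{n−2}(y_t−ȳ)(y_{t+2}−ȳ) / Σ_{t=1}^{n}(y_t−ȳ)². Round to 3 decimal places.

0.305

Mean ȳ = (4 + 4 + 4 + 7 + 9 + 13 + 15 + 17)/8 = 9.1250
Numerator Σ_{t=1}^{6}(y_t−ȳ)(y_{t+2}−ȳ) = 59.3438
Denominator Σ(y_t−ȳ)² = 194.8750
r_2 = 59.3438 / 194.8750 = 0.305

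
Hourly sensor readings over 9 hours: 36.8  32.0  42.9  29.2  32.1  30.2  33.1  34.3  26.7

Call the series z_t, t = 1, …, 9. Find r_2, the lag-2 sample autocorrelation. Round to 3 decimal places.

Mean z̄ = (36.8 + 32.0 + 42.9 + 29.2 + 32.1 + 30.2 + 33.1 + 34.3 + 26.7)/9 = 33.0333
Σ(z_t−z̄)(z_{t+2}−z̄) = (37.1644) + (3.9611) + (-9.2089) + (10.8611) + (-0.0622) + (-3.5889) + (-0.4222) = 38.7044
Denominator Σ(z_t−z̄)² = 177.9200
r_2 = 38.7044 / 177.9200 = 0.218

0.218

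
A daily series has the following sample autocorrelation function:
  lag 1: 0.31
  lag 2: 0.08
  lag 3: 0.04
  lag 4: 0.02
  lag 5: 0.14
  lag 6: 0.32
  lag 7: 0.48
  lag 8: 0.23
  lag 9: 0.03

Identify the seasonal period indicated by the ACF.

7

The largest autocorrelation is r_7 = 0.48; the remaining lags stay at or below 0.32. The elevated value at lag 1 (0.31), dropping to 0.08 at lag 2, reflects decaying short-term dependence rather than seasonality.
The dominant spike at lag 7 indicates a seasonal period of 7.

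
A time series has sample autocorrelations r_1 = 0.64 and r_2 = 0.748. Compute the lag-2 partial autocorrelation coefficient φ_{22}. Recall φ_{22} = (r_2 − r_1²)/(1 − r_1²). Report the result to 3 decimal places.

0.573

φ_{22} = (r_2 − r_1²) / (1 − r_1²)
r_1² = (0.64)² = 0.4096
Numerator = 0.748 − 0.4096 = 0.3384; denominator = 1 − 0.4096 = 0.5904
φ_{22} = 0.3384 / 0.5904 = 0.573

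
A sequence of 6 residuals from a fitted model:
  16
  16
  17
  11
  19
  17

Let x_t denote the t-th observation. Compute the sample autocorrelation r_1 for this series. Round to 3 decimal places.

-0.472

Mean x̄ = (16 + 16 + 17 + 11 + 19 + 17)/6 = 16.0000
Deviations from mean: 0.0000, 0.0000, 1.0000, -5.0000, 3.0000, 1.0000
Numerator Σ_{t=1}^{5}(x_t−x̄)(x_{t+1}−x̄) = -17.0000
Denominator Σ(x_t−x̄)² = 36.0000
r_1 = -17.0000 / 36.0000 = -0.472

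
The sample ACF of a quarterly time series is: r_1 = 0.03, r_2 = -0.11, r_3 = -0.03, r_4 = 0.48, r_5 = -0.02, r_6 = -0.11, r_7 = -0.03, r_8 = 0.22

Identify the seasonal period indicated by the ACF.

The largest autocorrelation is r_4 = 0.48, with a weaker echo at lag 8 (0.22); the remaining lags stay at or below 0.03.
The dominant spike at lag 4 indicates a seasonal period of 4.

4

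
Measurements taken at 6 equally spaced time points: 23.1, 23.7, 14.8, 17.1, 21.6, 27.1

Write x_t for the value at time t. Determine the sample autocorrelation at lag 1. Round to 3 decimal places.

Mean x̄ = (23.1 + 23.7 + 14.8 + 17.1 + 21.6 + 27.1)/6 = 21.2333
Deviations from mean: 1.8667, 2.4667, -6.4333, -4.1333, 0.3667, 5.8667
Σ(x_t−x̄)(x_{t+1}−x̄) = (4.6044) + (-15.8689) + (26.5911) + (-1.5156) + (2.1511) = 15.9622
Denominator Σ(x_t−x̄)² = 102.5933
r_1 = 15.9622 / 102.5933 = 0.156

0.156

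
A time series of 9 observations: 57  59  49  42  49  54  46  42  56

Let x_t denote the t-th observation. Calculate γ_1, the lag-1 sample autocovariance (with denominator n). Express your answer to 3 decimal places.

Mean x̄ = (57 + 59 + 49 + 42 + 49 + 54 + 46 + 42 + 56)/9 = 50.4444
Σ_{t=1}^{8}(x_t−x̄)(x_{t+1}−x̄) = 37.8025
γ_1 = 37.8025 / 9 = 4.200

4.200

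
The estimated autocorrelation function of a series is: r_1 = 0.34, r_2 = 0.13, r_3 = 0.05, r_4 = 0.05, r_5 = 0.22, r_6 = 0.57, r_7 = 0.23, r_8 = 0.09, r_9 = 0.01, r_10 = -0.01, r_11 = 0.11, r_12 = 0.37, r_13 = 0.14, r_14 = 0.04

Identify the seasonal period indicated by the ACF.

6

The largest autocorrelation is r_6 = 0.57, with a weaker echo at lag 12 (0.37); the remaining lags stay at or below 0.34. The elevated value at lag 1 (0.34), dropping to 0.13 at lag 2, reflects decaying short-term dependence rather than seasonality.
The dominant spike at lag 6 indicates a seasonal period of 6.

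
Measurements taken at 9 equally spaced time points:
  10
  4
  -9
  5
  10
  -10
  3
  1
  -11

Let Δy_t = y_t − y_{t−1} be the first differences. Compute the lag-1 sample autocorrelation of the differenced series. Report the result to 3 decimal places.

First differences Δy: -6, -13, 14, 5, -20, 13, -2, -12
Mean of differences = -2.6250
Numerator Σ(Δy_t−Δȳ)(Δy_{t+1}−Δȳ) = -410.7656
Denominator Σ(Δy_t−Δȳ)² = 1087.8750
r_1(Δy) = -410.7656 / 1087.8750 = -0.378

-0.378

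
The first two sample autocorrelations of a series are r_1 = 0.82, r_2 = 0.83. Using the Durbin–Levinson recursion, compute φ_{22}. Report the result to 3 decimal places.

0.481

φ_{22} = (r_2 − r_1²) / (1 − r_1²)
r_1² = (0.82)² = 0.6724
Numerator = 0.83 − 0.6724 = 0.1576; denominator = 1 − 0.6724 = 0.3276
φ_{22} = 0.1576 / 0.3276 = 0.481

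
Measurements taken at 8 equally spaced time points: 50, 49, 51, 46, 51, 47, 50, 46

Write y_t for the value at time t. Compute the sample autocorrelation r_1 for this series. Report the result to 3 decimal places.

-0.669

Mean ȳ = (50 + 49 + 51 + 46 + 51 + 47 + 50 + 46)/8 = 48.7500
Deviations from mean: 1.2500, 0.2500, 2.2500, -2.7500, 2.2500, -1.7500, 1.2500, -2.7500
Numerator Σ_{t=1}^{7}(y_t−ȳ)(y_{t+1}−ȳ) = -21.0625
Denominator Σ(y_t−ȳ)² = 31.5000
r_1 = -21.0625 / 31.5000 = -0.669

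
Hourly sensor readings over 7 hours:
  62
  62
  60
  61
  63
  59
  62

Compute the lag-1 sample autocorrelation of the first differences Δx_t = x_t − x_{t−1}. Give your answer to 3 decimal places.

-0.588

First differences Δx: 0, -2, 1, 2, -4, 3
Mean of differences = 0.0000
Numerator Σ(Δx_t−Δx̄)(Δx_{t+1}−Δx̄) = -20.0000
Denominator Σ(Δx_t−Δx̄)² = 34.0000
r_1(Δx) = -20.0000 / 34.0000 = -0.588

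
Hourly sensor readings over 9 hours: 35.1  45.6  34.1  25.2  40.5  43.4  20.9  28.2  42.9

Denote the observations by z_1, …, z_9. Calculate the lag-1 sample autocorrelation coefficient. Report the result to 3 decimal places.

-0.134

Mean z̄ = (35.1 + 45.6 + 34.1 + 25.2 + 40.5 + 43.4 + 20.9 + 28.2 + 42.9)/9 = 35.1000
Numerator Σ_{t=1}^{8}(z_t−z̄)(z_{t+1}−z̄) = -82.9400
Denominator Σ(z_t−z̄)² = 617.4000
r_1 = -82.9400 / 617.4000 = -0.134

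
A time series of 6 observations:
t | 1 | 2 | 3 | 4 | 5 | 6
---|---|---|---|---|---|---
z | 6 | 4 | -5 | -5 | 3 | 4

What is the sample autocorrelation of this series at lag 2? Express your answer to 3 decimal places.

-0.640

Mean z̄ = (6 + 4 − 5 − 5 + 3 + 4)/6 = 1.1667
Deviations from mean: 4.8333, 2.8333, -6.1667, -6.1667, 1.8333, 2.8333
Numerator Σ_{t=1}^{4}(z_t−z̄)(z_{t+2}−z̄) = -76.0556
Denominator Σ(z_t−z̄)² = 118.8333
r_2 = -76.0556 / 118.8333 = -0.640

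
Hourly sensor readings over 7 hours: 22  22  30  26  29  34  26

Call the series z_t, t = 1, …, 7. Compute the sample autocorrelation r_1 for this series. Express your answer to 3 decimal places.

0.105

Mean z̄ = (22 + 22 + 30 + 26 + 29 + 34 + 26)/7 = 27.0000
Deviations from mean: -5.0000, -5.0000, 3.0000, -1.0000, 2.0000, 7.0000, -1.0000
Σ(z_t−z̄)(z_{t+1}−z̄) = (25.0000) + (-15.0000) + (-3.0000) + (-2.0000) + (14.0000) + (-7.0000) = 12.0000
Denominator Σ(z_t−z̄)² = 114.0000
r_1 = 12.0000 / 114.0000 = 0.105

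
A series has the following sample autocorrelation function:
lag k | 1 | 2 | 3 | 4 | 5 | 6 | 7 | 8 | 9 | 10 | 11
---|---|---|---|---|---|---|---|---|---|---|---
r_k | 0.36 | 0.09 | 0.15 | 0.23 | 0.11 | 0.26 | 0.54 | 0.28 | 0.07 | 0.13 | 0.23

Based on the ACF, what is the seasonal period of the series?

The largest autocorrelation is r_7 = 0.54; the remaining lags stay at or below 0.36. The elevated value at lag 1 (0.36), dropping to 0.09 at lag 2, reflects decaying short-term dependence rather than seasonality.
The dominant spike at lag 7 indicates a seasonal period of 7.

7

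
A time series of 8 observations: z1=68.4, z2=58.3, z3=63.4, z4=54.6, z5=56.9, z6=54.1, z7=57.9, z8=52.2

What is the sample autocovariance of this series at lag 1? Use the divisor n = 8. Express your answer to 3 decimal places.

Mean z̄ = (68.4 + 58.3 + 63.4 + 54.6 + 56.9 + 54.1 + 57.9 + 52.2)/8 = 58.2250
Deviations: 10.1750, 0.0750, 5.1750, -3.6250, -1.3250, -4.1250, -0.3250, -6.0250
Σ_{t=1}^{7}(z_t−z̄)(z_{t+1}−z̄) = -4.0406
γ_1 = -4.0406 / 8 = -0.505

-0.505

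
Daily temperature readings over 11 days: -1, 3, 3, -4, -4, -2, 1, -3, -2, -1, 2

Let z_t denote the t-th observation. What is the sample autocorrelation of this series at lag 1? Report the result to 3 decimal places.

0.175

Mean z̄ = (-1 + 3 + 3 − 4 − 4 − 2 + 1 − 3 − 2 − 1 + 2)/11 = -0.7273
Numerator Σ_{t=1}^{10}(z_t−z̄)(z_{t+1}−z̄) = 11.9256
Denominator Σ(z_t−z̄)² = 68.1818
r_1 = 11.9256 / 68.1818 = 0.175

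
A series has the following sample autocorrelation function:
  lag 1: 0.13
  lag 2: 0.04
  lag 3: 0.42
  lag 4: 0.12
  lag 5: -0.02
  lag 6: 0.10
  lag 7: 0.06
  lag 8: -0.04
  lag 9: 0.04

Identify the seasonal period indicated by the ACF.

The largest autocorrelation is r_3 = 0.42; the remaining lags stay at or below 0.13.
The dominant spike at lag 3 indicates a seasonal period of 3.

3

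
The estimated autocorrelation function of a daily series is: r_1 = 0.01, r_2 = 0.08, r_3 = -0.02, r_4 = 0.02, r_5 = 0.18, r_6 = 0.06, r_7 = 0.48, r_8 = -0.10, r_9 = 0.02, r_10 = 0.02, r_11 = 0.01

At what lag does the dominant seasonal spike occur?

7

The largest autocorrelation is r_7 = 0.48; the remaining lags stay at or below 0.18.
The dominant spike at lag 7 indicates a seasonal period of 7.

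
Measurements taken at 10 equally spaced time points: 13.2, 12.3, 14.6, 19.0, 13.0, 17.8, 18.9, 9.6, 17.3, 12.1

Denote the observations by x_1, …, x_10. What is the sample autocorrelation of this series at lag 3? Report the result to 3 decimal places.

Mean x̄ = (13.2 + 12.3 + 14.6 + 19.0 + 13.0 + 17.8 + 18.9 + 9.6 + 17.3 + 12.1)/10 = 14.7800
Numerator Σ_{t=1}^{7}(x_t−x̄)(x_{t+3}−x̄) = 20.3788
Denominator Σ(x_t−x̄)² = 96.1160
r_3 = 20.3788 / 96.1160 = 0.212

0.212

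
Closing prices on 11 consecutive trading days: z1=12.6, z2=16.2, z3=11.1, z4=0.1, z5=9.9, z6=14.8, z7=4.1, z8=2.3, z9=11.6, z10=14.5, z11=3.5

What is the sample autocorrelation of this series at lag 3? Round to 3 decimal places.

0.161

Mean z̄ = (12.6 + 16.2 + 11.1 + 0.1 + 9.9 + 14.8 + 4.1 + 2.3 + 11.6 + 14.5 + 3.5)/11 = 9.1545
Numerator Σ_{t=1}^{8}(z_t−z̄)(z_{t+3}−z̄) = 51.2411
Denominator Σ(z_t−z̄)² = 318.7673
r_3 = 51.2411 / 318.7673 = 0.161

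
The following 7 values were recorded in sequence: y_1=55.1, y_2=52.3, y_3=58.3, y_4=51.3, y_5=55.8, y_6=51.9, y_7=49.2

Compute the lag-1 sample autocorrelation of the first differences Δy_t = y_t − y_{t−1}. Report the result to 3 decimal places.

-0.760

First differences Δy: -2.8, 6.0, -7.0, 4.5, -3.9, -2.7
Mean of differences = -0.9833
Numerator Σ(Δy_t−Δȳ)(Δy_{t+1}−Δȳ) = -98.6803
Denominator Σ(Δy_t−Δȳ)² = 129.7883
r_1(Δy) = -98.6803 / 129.7883 = -0.760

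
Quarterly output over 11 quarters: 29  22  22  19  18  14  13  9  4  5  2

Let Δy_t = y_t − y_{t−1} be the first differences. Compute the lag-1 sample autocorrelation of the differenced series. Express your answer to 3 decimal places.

First differences Δy: -7, 0, -3, -1, -4, -1, -4, -5, 1, -3
Mean of differences = -2.7000
Numerator Σ(Δy_t−Δȳ)(Δy_{t+1}−Δȳ) = -26.1900
Denominator Σ(Δy_t−Δȳ)² = 54.1000
r_1(Δy) = -26.1900 / 54.1000 = -0.484

-0.484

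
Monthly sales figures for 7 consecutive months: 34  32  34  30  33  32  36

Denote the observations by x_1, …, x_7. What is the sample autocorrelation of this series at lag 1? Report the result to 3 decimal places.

-0.364

Mean x̄ = (34 + 32 + 34 + 30 + 33 + 32 + 36)/7 = 33.0000
Σ(x_t−x̄)(x_{t+1}−x̄) = (-1.0000) + (-1.0000) + (-3.0000) + (0.0000) + (0.0000) + (-3.0000) = -8.0000
Denominator Σ(x_t−x̄)² = 22.0000
r_1 = -8.0000 / 22.0000 = -0.364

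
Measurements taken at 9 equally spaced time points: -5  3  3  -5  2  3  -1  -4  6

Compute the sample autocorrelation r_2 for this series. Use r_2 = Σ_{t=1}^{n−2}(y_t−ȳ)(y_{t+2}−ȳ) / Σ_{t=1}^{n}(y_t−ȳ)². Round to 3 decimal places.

Mean ȳ = (-5 + 3 + 3 − 5 + 2 + 3 − 1 − 4 + 6)/9 = 0.2222
Numerator Σ_{t=1}^{7}(y_t−ȳ)(y_{t+2}−ȳ) = -59.5432
Denominator Σ(y_t−ȳ)² = 133.5556
r_2 = -59.5432 / 133.5556 = -0.446

-0.446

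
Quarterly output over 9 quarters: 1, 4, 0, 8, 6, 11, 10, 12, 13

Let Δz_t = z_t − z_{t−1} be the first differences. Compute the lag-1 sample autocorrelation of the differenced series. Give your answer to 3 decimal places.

First differences Δz: 3, -4, 8, -2, 5, -1, 2, 1
Mean of differences = 1.5000
Numerator Σ(Δz_t−Δz̄)(Δz_{t+1}−Δz̄) = -89.2500
Denominator Σ(Δz_t−Δz̄)² = 106.0000
r_1(Δz) = -89.2500 / 106.0000 = -0.842

-0.842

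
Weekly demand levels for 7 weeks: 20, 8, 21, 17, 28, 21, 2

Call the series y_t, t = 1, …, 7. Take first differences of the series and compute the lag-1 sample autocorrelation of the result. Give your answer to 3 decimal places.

First differences Δy: -12, 13, -4, 11, -7, -19
Mean of differences = -3.0000
Numerator Σ(Δy_t−Δȳ)(Δy_{t+1}−Δȳ) = -166.0000
Denominator Σ(Δy_t−Δȳ)² = 806.0000
r_1(Δy) = -166.0000 / 806.0000 = -0.206

-0.206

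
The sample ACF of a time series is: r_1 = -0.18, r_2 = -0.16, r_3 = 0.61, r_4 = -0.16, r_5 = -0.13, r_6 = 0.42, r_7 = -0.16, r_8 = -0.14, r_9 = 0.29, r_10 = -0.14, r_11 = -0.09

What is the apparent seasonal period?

3

The largest autocorrelation is r_3 = 0.61, with weaker echoes at lags 6 (0.42) and 9 (0.29); the remaining lags stay at or below -0.09.
The dominant spike at lag 3 indicates a seasonal period of 3.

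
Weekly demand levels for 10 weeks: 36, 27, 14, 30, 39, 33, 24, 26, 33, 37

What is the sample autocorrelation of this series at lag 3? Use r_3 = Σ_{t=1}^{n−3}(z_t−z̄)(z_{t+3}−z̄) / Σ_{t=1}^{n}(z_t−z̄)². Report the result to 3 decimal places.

Mean z̄ = (36 + 27 + 14 + 30 + 39 + 33 + 24 + 26 + 33 + 37)/10 = 29.9000
Σ(z_t−z̄)(z_{t+3}−z̄) = (0.6100) + (-26.3900) + (-49.2900) + (-0.5900) + (-35.4900) + (9.6100) + (-41.8900) = -143.4300
Denominator Σ(z_t−z̄)² = 500.9000
r_3 = -143.4300 / 500.9000 = -0.286

-0.286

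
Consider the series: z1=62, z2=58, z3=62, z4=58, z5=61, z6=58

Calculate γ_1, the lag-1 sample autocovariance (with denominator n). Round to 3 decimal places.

Mean z̄ = (62 + 58 + 62 + 58 + 61 + 58)/6 = 59.8333
Σ_{t=1}^{5}(z_t−z̄)(z_{t+1}−z̄) = -16.1944
γ_1 = -16.1944 / 6 = -2.699

-2.699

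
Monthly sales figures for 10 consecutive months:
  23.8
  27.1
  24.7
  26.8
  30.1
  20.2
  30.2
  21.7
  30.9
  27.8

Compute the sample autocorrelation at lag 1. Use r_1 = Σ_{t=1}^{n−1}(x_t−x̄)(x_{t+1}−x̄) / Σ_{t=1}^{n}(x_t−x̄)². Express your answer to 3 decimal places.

Mean x̄ = (23.8 + 27.1 + 24.7 + 26.8 + 30.1 + 20.2 + 30.2 + 21.7 + 30.9 + 27.8)/10 = 26.3300
Numerator Σ_{t=1}^{9}(x_t−x̄)(x_{t+1}−x̄) = -81.3899
Denominator Σ(x_t−x̄)² = 121.1210
r_1 = -81.3899 / 121.1210 = -0.672

-0.672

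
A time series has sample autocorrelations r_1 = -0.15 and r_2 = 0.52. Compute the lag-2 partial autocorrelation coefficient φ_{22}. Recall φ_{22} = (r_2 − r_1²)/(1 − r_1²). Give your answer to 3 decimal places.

φ_{22} = (r_2 − r_1²) / (1 − r_1²)
r_1² = (-0.15)² = 0.0225
Numerator = 0.52 − 0.0225 = 0.4975; denominator = 1 − 0.0225 = 0.9775
φ_{22} = 0.4975 / 0.9775 = 0.509

0.509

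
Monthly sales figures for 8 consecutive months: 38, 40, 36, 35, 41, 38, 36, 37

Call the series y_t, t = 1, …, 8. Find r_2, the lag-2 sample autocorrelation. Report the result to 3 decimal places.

-0.637

Mean ȳ = (38 + 40 + 36 + 35 + 41 + 38 + 36 + 37)/8 = 37.6250
Deviations from mean: 0.3750, 2.3750, -1.6250, -2.6250, 3.3750, 0.3750, -1.6250, -0.6250
Σ(y_t−ȳ)(y_{t+2}−ȳ) = (-0.6094) + (-6.2344) + (-5.4844) + (-0.9844) + (-5.4844) + (-0.2344) = -19.0313
Denominator Σ(y_t−ȳ)² = 29.8750
r_2 = -19.0313 / 29.8750 = -0.637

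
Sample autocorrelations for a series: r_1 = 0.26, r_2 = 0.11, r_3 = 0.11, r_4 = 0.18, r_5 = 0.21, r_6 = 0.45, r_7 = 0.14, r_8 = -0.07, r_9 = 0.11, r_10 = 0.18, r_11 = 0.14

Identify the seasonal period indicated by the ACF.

The largest autocorrelation is r_6 = 0.45; the remaining lags stay at or below 0.26. The elevated value at lag 1 (0.26), dropping to 0.11 at lag 2, reflects decaying short-term dependence rather than seasonality.
The dominant spike at lag 6 indicates a seasonal period of 6.

6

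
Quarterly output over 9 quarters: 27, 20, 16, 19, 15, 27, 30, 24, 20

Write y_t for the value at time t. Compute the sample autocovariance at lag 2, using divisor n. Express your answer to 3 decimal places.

-6.556

Mean ȳ = (27 + 20 + 16 + 19 + 15 + 27 + 30 + 24 + 20)/9 = 22.0000
Σ_{t=1}^{7}(y_t−ȳ)(y_{t+2}−ȳ) = -59.0000
γ_2 = -59.0000 / 9 = -6.556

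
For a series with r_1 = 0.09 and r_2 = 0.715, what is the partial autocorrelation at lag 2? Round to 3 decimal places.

0.713

φ_{22} = (r_2 − r_1²) / (1 − r_1²)
r_1² = (0.09)² = 0.0081
Numerator = 0.715 − 0.0081 = 0.7069; denominator = 1 − 0.0081 = 0.9919
φ_{22} = 0.7069 / 0.9919 = 0.713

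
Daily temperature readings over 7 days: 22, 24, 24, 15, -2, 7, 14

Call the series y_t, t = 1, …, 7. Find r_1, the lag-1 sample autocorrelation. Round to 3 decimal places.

Mean ȳ = (22 + 24 + 24 + 15 − 2 + 7 + 14)/7 = 14.8571
Deviations from mean: 7.1429, 9.1429, 9.1429, 0.1429, -16.8571, -7.8571, -0.8571
Σ(y_t−ȳ)(y_{t+1}−ȳ) = (65.3061) + (83.5918) + (1.3061) + (-2.4082) + (132.4490) + (6.7347) = 286.9796
Denominator Σ(y_t−ȳ)² = 564.8571
r_1 = 286.9796 / 564.8571 = 0.508

0.508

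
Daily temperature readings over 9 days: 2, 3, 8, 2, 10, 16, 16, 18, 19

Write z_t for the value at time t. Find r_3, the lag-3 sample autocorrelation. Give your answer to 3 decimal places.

0.147

Mean z̄ = (2 + 3 + 8 + 2 + 10 + 16 + 16 + 18 + 19)/9 = 10.4444
Σ(z_t−z̄)(z_{t+3}−z̄) = (71.3086) + (3.3086) + (-13.5802) + (-46.9136) + (-3.3580) + (47.5309) = 58.2963
Denominator Σ(z_t−z̄)² = 396.2222
r_3 = 58.2963 / 396.2222 = 0.147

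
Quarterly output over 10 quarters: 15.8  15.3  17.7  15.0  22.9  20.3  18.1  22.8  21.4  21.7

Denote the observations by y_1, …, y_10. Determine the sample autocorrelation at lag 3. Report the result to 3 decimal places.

Mean ȳ = (15.8 + 15.3 + 17.7 + 15.0 + 22.9 + 20.3 + 18.1 + 22.8 + 21.4 + 21.7)/10 = 19.1000
Numerator Σ_{t=1}^{7}(y_t−ȳ)(y_{t+3}−ȳ) = 15.7300
Denominator Σ(y_t−ȳ)² = 86.7200
r_3 = 15.7300 / 86.7200 = 0.181

0.181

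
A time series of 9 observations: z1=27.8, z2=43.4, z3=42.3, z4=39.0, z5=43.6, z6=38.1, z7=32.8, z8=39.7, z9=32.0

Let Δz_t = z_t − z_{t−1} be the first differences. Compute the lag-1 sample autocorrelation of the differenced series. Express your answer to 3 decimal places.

First differences Δz: 15.6, -1.1, -3.3, 4.6, -5.5, -5.3, 6.9, -7.7
Mean of differences = 0.5250
Numerator Σ(Δz_t−Δz̄)(Δz_{t+1}−Δz̄) = -112.8931
Denominator Σ(Δz_t−Δz̄)² = 439.6550
r_1(Δz) = -112.8931 / 439.6550 = -0.257

-0.257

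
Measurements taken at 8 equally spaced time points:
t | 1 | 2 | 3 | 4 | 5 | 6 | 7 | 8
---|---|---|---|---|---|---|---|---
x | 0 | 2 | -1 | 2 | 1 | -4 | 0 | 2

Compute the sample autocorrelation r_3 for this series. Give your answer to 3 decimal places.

0.239

Mean x̄ = (0 + 2 − 1 + 2 + 1 − 4 + 0 + 2)/8 = 0.2500
Deviations from mean: -0.2500, 1.7500, -1.2500, 1.7500, 0.7500, -4.2500, -0.2500, 1.7500
Σ(x_t−x̄)(x_{t+3}−x̄) = (-0.4375) + (1.3125) + (5.3125) + (-0.4375) + (1.3125) = 7.0625
Denominator Σ(x_t−x̄)² = 29.5000
r_3 = 7.0625 / 29.5000 = 0.239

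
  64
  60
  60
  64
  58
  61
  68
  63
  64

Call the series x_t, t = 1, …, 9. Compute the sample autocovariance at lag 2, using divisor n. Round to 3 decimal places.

Mean x̄ = (64 + 60 + 60 + 64 + 58 + 61 + 68 + 63 + 64)/9 = 62.4444
Σ_{t=1}^{7}(x_t−x̄)(x_{t+2}−x̄) = -15.8395
γ_2 = -15.8395 / 9 = -1.760

-1.760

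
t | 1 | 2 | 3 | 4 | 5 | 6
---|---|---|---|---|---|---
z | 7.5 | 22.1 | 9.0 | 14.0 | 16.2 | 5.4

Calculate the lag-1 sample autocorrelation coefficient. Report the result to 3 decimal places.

Mean z̄ = (7.5 + 22.1 + 9.0 + 14.0 + 16.2 + 5.4)/6 = 12.3667
Deviations from mean: -4.8667, 9.7333, -3.3667, 1.6333, 3.8333, -6.9667
Σ(z_t−z̄)(z_{t+1}−z̄) = (-47.3689) + (-32.7689) + (-5.4989) + (6.2611) + (-26.7056) = -106.0811
Denominator Σ(z_t−z̄)² = 195.6533
r_1 = -106.0811 / 195.6533 = -0.542

-0.542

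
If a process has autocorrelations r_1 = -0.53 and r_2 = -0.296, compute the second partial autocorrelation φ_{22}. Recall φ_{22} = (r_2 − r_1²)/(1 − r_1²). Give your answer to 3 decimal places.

-0.802

φ_{22} = (r_2 − r_1²) / (1 − r_1²)
r_1² = (-0.53)² = 0.2809
Numerator = -0.296 − 0.2809 = -0.5769; denominator = 1 − 0.2809 = 0.7191
φ_{22} = -0.5769 / 0.7191 = -0.802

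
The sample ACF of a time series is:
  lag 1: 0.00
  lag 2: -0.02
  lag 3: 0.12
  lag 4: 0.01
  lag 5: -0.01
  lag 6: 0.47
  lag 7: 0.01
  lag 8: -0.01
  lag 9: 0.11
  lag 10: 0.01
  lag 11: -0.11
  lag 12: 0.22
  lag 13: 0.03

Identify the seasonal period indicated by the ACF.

The largest autocorrelation is r_6 = 0.47, with a weaker echo at lag 12 (0.22); the remaining lags stay at or below 0.12.
The dominant spike at lag 6 indicates a seasonal period of 6.

6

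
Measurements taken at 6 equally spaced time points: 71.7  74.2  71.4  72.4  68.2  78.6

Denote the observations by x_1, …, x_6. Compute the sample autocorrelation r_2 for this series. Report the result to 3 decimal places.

0.083

Mean x̄ = (71.7 + 74.2 + 71.4 + 72.4 + 68.2 + 78.6)/6 = 72.7500
Deviations from mean: -1.0500, 1.4500, -1.3500, -0.3500, -4.5500, 5.8500
Σ(x_t−x̄)(x_{t+2}−x̄) = (1.4175) + (-0.5075) + (6.1425) + (-2.0475) = 5.0050
Denominator Σ(x_t−x̄)² = 60.0750
r_2 = 5.0050 / 60.0750 = 0.083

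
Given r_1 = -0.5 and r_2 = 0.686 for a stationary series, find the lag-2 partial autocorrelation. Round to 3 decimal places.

0.581

φ_{22} = (r_2 − r_1²) / (1 − r_1²)
r_1² = (-0.5)² = 0.25
Numerator = 0.686 − 0.2500 = 0.4360; denominator = 1 − 0.2500 = 0.7500
φ_{22} = 0.4360 / 0.7500 = 0.581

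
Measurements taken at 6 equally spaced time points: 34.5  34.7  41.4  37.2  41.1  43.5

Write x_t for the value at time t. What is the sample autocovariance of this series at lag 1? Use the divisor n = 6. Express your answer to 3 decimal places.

Mean x̄ = (34.5 + 34.7 + 41.4 + 37.2 + 41.1 + 43.5)/6 = 38.7333
Deviations: -4.2333, -4.0333, 2.6667, -1.5333, 2.3667, 4.7667
Σ_{t=1}^{5}(x_t−x̄)(x_{t+1}−x̄) = 9.8822
γ_1 = 9.8822 / 6 = 1.647

1.647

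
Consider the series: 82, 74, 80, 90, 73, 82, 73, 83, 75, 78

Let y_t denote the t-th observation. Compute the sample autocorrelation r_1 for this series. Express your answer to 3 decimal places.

Mean ȳ = (82 + 74 + 80 + 90 + 73 + 82 + 73 + 83 + 75 + 78)/10 = 79.0000
Numerator Σ_{t=1}^{9}(y_t−ȳ)(y_{t+1}−ȳ) = -147.0000
Denominator Σ(y_t−ȳ)² = 270.0000
r_1 = -147.0000 / 270.0000 = -0.544

-0.544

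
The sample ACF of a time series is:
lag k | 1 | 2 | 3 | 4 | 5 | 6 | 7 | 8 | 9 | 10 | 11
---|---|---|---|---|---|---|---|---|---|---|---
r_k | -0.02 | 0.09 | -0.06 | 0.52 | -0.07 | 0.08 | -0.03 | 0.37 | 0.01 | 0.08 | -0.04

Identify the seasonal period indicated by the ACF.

The largest autocorrelation is r_4 = 0.52, with a weaker echo at lag 8 (0.37); the remaining lags stay at or below 0.09.
The dominant spike at lag 4 indicates a seasonal period of 4.

4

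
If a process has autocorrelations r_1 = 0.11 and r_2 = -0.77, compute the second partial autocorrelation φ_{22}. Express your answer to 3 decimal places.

φ_{22} = (r_2 − r_1²) / (1 − r_1²)
r_1² = (0.11)² = 0.0121
Numerator = -0.77 − 0.0121 = -0.7821; denominator = 1 − 0.0121 = 0.9879
φ_{22} = -0.7821 / 0.9879 = -0.792

-0.792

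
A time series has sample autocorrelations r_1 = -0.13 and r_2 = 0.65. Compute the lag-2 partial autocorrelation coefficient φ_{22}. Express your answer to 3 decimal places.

0.644

φ_{22} = (r_2 − r_1²) / (1 − r_1²)
r_1² = (-0.13)² = 0.0169
Numerator = 0.65 − 0.0169 = 0.6331; denominator = 1 − 0.0169 = 0.9831
φ_{22} = 0.6331 / 0.9831 = 0.644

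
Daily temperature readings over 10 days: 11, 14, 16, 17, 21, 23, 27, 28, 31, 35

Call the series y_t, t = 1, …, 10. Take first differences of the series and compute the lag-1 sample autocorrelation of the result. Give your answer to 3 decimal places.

-0.454

First differences Δy: 3, 2, 1, 4, 2, 4, 1, 3, 4
Mean of differences = 2.6667
Numerator Σ(Δy_t−Δȳ)(Δy_{t+1}−Δȳ) = -5.4444
Denominator Σ(Δy_t−Δȳ)² = 12.0000
r_1(Δy) = -5.4444 / 12.0000 = -0.454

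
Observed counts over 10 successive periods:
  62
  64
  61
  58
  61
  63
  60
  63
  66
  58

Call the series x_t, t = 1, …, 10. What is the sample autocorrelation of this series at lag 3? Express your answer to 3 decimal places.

Mean x̄ = (62 + 64 + 61 + 58 + 61 + 63 + 60 + 63 + 66 + 58)/10 = 61.6000
Σ(x_t−x̄)(x_{t+3}−x̄) = (-1.4400) + (-1.4400) + (-0.8400) + (5.7600) + (-0.8400) + (6.1600) + (5.7600) = 13.1200
Denominator Σ(x_t−x̄)² = 58.4000
r_3 = 13.1200 / 58.4000 = 0.225

0.225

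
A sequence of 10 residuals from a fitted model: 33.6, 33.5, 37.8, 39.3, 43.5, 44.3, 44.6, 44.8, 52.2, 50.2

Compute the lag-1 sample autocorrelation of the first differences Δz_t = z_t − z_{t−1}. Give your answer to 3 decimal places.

First differences Δz: -0.1, 4.3, 1.5, 4.2, 0.8, 0.3, 0.2, 7.4, -2.0
Mean of differences = 1.8444
Numerator Σ(Δz_t−Δz̄)(Δz_{t+1}−Δz̄) = -35.2331
Denominator Σ(Δz_t−Δz̄)² = 67.3022
r_1(Δz) = -35.2331 / 67.3022 = -0.524

-0.524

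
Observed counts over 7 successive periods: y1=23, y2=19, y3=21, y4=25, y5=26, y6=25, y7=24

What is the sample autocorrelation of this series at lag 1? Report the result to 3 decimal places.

0.471

Mean ȳ = (23 + 19 + 21 + 25 + 26 + 25 + 24)/7 = 23.2857
Deviations from mean: -0.2857, -4.2857, -2.2857, 1.7143, 2.7143, 1.7143, 0.7143
Numerator Σ_{t=1}^{6}(y_t−ȳ)(y_{t+1}−ȳ) = 17.6327
Denominator Σ(y_t−ȳ)² = 37.4286
r_1 = 17.6327 / 37.4286 = 0.471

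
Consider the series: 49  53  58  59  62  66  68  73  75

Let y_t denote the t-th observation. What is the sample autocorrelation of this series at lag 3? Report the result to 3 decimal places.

Mean ȳ = (49 + 53 + 58 + 59 + 62 + 66 + 68 + 73 + 75)/9 = 62.5556
Σ(y_t−ȳ)(y_{t+3}−ȳ) = (48.1975) + (5.3086) + (-15.6914) + (-19.3580) + (-5.8025) + (42.8642) = 55.5185
Denominator Σ(y_t−ȳ)² = 614.2222
r_3 = 55.5185 / 614.2222 = 0.090

0.090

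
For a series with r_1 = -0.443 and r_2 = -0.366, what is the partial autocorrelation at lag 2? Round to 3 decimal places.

-0.700

φ_{22} = (r_2 − r_1²) / (1 − r_1²)
r_1² = (-0.443)² = 0.196249
Numerator = -0.366 − 0.1962 = -0.5622; denominator = 1 − 0.1962 = 0.8038
φ_{22} = -0.5622 / 0.8038 = -0.700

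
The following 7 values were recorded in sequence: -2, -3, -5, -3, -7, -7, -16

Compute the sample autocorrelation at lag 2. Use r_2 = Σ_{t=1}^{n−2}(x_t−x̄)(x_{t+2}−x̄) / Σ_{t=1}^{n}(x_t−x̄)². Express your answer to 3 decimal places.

0.142

Mean x̄ = (-2 − 3 − 5 − 3 − 7 − 7 − 16)/7 = -6.1429
Σ(x_t−x̄)(x_{t+2}−x̄) = (4.7347) + (9.8776) + (-0.9796) + (-2.6939) + (8.4490) = 19.3878
Denominator Σ(x_t−x̄)² = 136.8571
r_2 = 19.3878 / 136.8571 = 0.142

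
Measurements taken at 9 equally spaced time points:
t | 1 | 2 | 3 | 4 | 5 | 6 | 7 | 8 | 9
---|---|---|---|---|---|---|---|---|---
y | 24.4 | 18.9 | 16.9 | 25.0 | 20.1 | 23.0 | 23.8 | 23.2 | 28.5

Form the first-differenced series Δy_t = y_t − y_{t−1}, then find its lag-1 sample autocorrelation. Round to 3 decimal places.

-0.395

First differences Δy: -5.5, -2.0, 8.1, -4.9, 2.9, 0.8, -0.6, 5.3
Mean of differences = 0.5125
Numerator Σ(Δy_t−Δȳ)(Δy_{t+1}−Δȳ) = -62.9064
Denominator Σ(Δy_t−Δȳ)² = 159.2688
r_1(Δy) = -62.9064 / 159.2688 = -0.395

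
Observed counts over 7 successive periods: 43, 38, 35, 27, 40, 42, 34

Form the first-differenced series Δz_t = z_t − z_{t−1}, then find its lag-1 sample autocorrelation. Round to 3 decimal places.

-0.159

First differences Δz: -5, -3, -8, 13, 2, -8
Mean of differences = -1.5000
Numerator Σ(Δz_t−Δz̄)(Δz_{t+1}−Δz̄) = -51.2500
Denominator Σ(Δz_t−Δz̄)² = 321.5000
r_1(Δz) = -51.2500 / 321.5000 = -0.159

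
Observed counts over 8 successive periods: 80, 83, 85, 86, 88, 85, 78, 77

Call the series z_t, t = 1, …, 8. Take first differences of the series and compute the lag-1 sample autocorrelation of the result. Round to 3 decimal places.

0.392

First differences Δz: 3, 2, 1, 2, -3, -7, -1
Mean of differences = -0.4286
Numerator Σ(Δz_t−Δz̄)(Δz_{t+1}−Δz̄) = 29.6735
Denominator Σ(Δz_t−Δz̄)² = 75.7143
r_1(Δz) = 29.6735 / 75.7143 = 0.392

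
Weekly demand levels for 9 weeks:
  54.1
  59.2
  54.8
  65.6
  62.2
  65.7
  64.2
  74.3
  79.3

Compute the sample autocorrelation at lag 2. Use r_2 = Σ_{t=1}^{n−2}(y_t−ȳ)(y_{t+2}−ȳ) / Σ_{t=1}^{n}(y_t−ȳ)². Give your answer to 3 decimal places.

Mean ȳ = (54.1 + 59.2 + 54.8 + 65.6 + 62.2 + 65.7 + 64.2 + 74.3 + 79.3)/9 = 64.3778
Σ(y_t−ȳ)(y_{t+2}−ȳ) = (98.4383) + (-6.3284) + (20.8583) + (1.6160) + (0.3872) + (13.1194) + (-2.6528) = 125.4379
Denominator Σ(y_t−ȳ)² = 553.3156
r_2 = 125.4379 / 553.3156 = 0.227

0.227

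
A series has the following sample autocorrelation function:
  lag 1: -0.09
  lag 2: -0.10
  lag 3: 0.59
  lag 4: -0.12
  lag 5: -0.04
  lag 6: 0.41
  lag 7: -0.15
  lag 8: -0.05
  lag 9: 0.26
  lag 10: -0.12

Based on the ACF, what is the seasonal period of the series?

The largest autocorrelation is r_3 = 0.59, with weaker echoes at lags 6 (0.41) and 9 (0.26); the remaining lags stay at or below -0.04.
The dominant spike at lag 3 indicates a seasonal period of 3.

3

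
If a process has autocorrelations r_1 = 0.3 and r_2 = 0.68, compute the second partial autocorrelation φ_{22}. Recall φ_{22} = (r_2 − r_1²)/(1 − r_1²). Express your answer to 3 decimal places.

φ_{22} = (r_2 − r_1²) / (1 − r_1²)
r_1² = (0.3)² = 0.09
Numerator = 0.68 − 0.0900 = 0.5900; denominator = 1 − 0.0900 = 0.9100
φ_{22} = 0.5900 / 0.9100 = 0.648

0.648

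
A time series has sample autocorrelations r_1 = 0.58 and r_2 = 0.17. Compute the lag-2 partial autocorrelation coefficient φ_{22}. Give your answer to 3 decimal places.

φ_{22} = (r_2 − r_1²) / (1 − r_1²)
r_1² = (0.58)² = 0.3364
Numerator = 0.17 − 0.3364 = -0.1664; denominator = 1 − 0.3364 = 0.6636
φ_{22} = -0.1664 / 0.6636 = -0.251

-0.251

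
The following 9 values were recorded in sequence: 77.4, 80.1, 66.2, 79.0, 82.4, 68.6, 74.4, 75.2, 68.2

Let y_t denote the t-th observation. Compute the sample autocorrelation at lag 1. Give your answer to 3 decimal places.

-0.312

Mean ȳ = (77.4 + 80.1 + 66.2 + 79.0 + 82.4 + 68.6 + 74.4 + 75.2 + 68.2)/9 = 74.6111
Numerator Σ_{t=1}^{8}(y_t−ȳ)(y_{t+1}−ȳ) = -83.0412
Denominator Σ(y_t−ȳ)² = 266.2089
r_1 = -83.0412 / 266.2089 = -0.312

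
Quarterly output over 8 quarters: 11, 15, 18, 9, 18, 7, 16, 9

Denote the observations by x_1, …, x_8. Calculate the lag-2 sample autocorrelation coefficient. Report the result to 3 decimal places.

Mean x̄ = (11 + 15 + 18 + 9 + 18 + 7 + 16 + 9)/8 = 12.8750
Deviations from mean: -1.8750, 2.1250, 5.1250, -3.8750, 5.1250, -5.8750, 3.1250, -3.8750
Σ(x_t−x̄)(x_{t+2}−x̄) = (-9.6094) + (-8.2344) + (26.2656) + (22.7656) + (16.0156) + (22.7656) = 69.9688
Denominator Σ(x_t−x̄)² = 134.8750
r_2 = 69.9688 / 134.8750 = 0.519

0.519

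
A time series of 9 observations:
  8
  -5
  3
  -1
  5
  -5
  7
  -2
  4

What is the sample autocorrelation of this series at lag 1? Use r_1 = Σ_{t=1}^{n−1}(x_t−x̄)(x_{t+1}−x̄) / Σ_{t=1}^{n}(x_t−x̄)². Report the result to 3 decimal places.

-0.767

Mean x̄ = (8 − 5 + 3 − 1 + 5 − 5 + 7 − 2 + 4)/9 = 1.5556
Numerator Σ_{t=1}^{8}(x_t−x̄)(x_{t+1}−x̄) = -150.5309
Denominator Σ(x_t−x̄)² = 196.2222
r_1 = -150.5309 / 196.2222 = -0.767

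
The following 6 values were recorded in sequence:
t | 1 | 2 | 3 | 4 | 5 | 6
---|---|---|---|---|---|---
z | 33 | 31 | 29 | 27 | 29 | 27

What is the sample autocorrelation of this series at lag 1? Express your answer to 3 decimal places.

0.289

Mean z̄ = (33 + 31 + 29 + 27 + 29 + 27)/6 = 29.3333
Deviations from mean: 3.6667, 1.6667, -0.3333, -2.3333, -0.3333, -2.3333
Σ(z_t−z̄)(z_{t+1}−z̄) = (6.1111) + (-0.5556) + (0.7778) + (0.7778) + (0.7778) = 7.8889
Denominator Σ(z_t−z̄)² = 27.3333
r_1 = 7.8889 / 27.3333 = 0.289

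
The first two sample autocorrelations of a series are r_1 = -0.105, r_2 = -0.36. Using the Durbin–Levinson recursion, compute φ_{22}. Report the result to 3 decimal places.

φ_{22} = (r_2 − r_1²) / (1 − r_1²)
r_1² = (-0.105)² = 0.011025
Numerator = -0.36 − 0.0110 = -0.3710; denominator = 1 − 0.0110 = 0.9890
φ_{22} = -0.3710 / 0.9890 = -0.375

-0.375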